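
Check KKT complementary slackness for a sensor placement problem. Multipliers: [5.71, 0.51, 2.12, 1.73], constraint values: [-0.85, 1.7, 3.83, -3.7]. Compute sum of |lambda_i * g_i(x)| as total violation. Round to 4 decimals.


KKT complementary slackness check:
lambda_1 * g_1 = 5.71 * -0.85 = -4.8535
lambda_2 * g_2 = 0.51 * 1.7 = 0.867
lambda_3 * g_3 = 2.12 * 3.83 = 8.1196
lambda_4 * g_4 = 1.73 * -3.7 = -6.401
Total violation = 4.8535 + 0.867 + 8.1196 + 6.401 = 20.2411


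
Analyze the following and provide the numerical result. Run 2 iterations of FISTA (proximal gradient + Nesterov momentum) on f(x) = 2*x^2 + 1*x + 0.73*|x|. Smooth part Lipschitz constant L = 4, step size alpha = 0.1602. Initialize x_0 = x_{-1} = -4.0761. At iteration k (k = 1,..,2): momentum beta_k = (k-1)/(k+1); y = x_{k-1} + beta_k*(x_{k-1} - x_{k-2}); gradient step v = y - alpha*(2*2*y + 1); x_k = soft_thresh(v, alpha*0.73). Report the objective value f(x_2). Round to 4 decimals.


FISTA on f(x) = 2*x^2 + 1*x + 0.73*|x|
L = 4, alpha = 0.1602
Iteration 1: beta = 0.0, y = -4.0761 + 0.0*(-4.0761 + 4.0761) = -4.0761
  grad(y) = -15.3044, v = y - alpha*grad = -1.6243
  prox(v) = soft_thresh(-1.6243, 0.1169) = -1.5074
Iteration 2: beta = 0.3333, y = -1.5074 + 0.3333*(-1.5074 + 4.0761) = -0.6512
  grad(y) = -1.6046, v = y - alpha*grad = -0.3941
  prox(v) = soft_thresh(-0.3941, 0.1169) = -0.2771
f(x_2) = 2*(-0.2771)^2 + 1*(-0.2771) + 0.73*|-0.2771| = 0.0788


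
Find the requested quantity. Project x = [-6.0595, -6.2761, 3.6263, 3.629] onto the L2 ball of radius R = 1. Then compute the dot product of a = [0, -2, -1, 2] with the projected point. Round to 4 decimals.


Step 1: Compute ||x|| (intermediates to 6 decimals).
||x|| = sqrt((-6.0595)^2 + (-6.2761)^2 + 3.6263^2 + 3.629^2) = 10.120606
Step 2: Project.
Since ||x|| > R, scale = R/||x|| = 1/10.120606 = 0.098808, proj(x) = scale * x
proj(x) = [-0.598727, -0.620129, 0.358307, 0.358574]
Step 3: Dot product.
a^T * proj(x) = 0*(-0.598727) - 2*(-0.620129) - 1*0.358307 + 2*0.358574 = 1.5991


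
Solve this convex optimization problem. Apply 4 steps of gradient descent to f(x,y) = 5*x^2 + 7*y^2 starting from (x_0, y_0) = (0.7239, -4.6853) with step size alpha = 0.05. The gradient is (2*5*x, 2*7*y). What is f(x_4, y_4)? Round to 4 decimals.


Gradient descent on f(x,y) = 5*x^2 + 7*y^2.
Starting point: (0.7239, -4.6853), alpha = 0.05
Step 1: grad_x = 2*5*0.7239 = 7.239, grad_y = 2*7*-4.6853 = -65.5942
  x_1 = 0.7239 - 0.05*7.239 = 0.362
  y_1 = -4.6853 - 0.05*-65.5942 = -1.4056
Step 2: grad_x = 2*5*0.362 = 3.6195, grad_y = 2*7*-1.4056 = -19.6783
  x_2 = 0.362 - 0.05*3.6195 = 0.181
  y_2 = -1.4056 - 0.05*-19.6783 = -0.4217
Step 3: grad_x = 2*5*0.181 = 1.8098, grad_y = 2*7*-0.4217 = -5.9035
  x_3 = 0.181 - 0.05*1.8098 = 0.0905
  y_3 = -0.4217 - 0.05*-5.9035 = -0.1265
Step 4: grad_x = 2*5*0.0905 = 0.9049, grad_y = 2*7*-0.1265 = -1.771
  x_4 = 0.0905 - 0.05*0.9049 = 0.0452
  y_4 = -0.1265 - 0.05*-1.771 = -0.038
f(0.0452, -0.038) = 5*0.0452^2 + 7*(-0.038)^2 = 0.0203


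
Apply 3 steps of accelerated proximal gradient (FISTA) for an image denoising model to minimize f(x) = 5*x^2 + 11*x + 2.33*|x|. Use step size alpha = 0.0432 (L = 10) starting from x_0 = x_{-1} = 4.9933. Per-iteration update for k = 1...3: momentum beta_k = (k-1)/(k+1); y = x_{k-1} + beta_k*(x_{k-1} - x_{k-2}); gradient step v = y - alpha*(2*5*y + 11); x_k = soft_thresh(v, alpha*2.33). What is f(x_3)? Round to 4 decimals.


FISTA on f(x) = 5*x^2 + 11*x + 2.33*|x|
L = 10, alpha = 0.0432
Iteration 1: beta = 0.0, y = 4.9933 + 0.0*(4.9933 - 4.9933) = 4.9933
  grad(y) = 60.933, v = y - alpha*grad = 2.361
  prox(v) = soft_thresh(2.361, 0.1007) = 2.2603
Iteration 2: beta = 0.3333, y = 2.2603 + 0.3333*(2.2603 - 4.9933) = 1.3494
  grad(y) = 24.4935, v = y - alpha*grad = 0.2912
  prox(v) = soft_thresh(0.2912, 0.1007) = 0.1906
Iteration 3: beta = 0.5, y = 0.1906 + 0.5*(0.1906 - 2.2603) = -0.8443
  grad(y) = 2.5569, v = y - alpha*grad = -0.9548
  prox(v) = soft_thresh(-0.9548, 0.1007) = -0.8541
f(x_3) = 5*(-0.8541)^2 + 11*(-0.8541) + 2.33*|-0.8541| = -3.7576


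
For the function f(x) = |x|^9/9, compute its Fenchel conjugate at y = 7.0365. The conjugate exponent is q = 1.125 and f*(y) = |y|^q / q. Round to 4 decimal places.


The conjugate exponent q satisfies 1/p + 1/q = 1.
p = 9, so q = 9/(9 - 1) = 1.125
|y|^q = 7.0365^1.125 = 8.98
f*(7.0365) = 8.98 / 1.125 = 7.9822


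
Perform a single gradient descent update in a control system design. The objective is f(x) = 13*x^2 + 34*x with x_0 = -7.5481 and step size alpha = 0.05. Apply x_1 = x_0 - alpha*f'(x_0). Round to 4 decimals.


We compute the gradient at x_0 and apply the update.
f'(x) = 26*x + 34
f'(-7.5481) = 26*-7.5481 + 34 = -162.2506
x_1 = -7.5481 - 0.05*-162.2506 = 0.5644


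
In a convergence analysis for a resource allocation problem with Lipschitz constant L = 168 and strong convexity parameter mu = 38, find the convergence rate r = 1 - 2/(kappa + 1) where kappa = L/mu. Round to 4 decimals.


Step 1: Compute the condition number.
kappa = L/mu = 168/38 = 4.4211
Step 2: Compute the convergence rate.
r = 1 - 2/(kappa + 1) = 1 - 2*mu/(L + mu) = (L - mu)/(L + mu) = 130/206 = 0.6311


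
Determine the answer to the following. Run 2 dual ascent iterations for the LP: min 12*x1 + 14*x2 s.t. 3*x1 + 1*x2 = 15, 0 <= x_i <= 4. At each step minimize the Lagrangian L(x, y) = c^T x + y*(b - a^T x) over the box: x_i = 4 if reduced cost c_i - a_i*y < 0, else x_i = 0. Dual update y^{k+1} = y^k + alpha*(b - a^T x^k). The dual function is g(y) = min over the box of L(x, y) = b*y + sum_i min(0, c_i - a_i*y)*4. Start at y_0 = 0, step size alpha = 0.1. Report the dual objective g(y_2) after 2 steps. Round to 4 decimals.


Dual ascent for LP: min 12*x1 + 14*x2, 3*x1 + 1*x2 = 15, 0 <= x_i <= 4
Step 1: y^k = 0.0, reduced costs: (12.0, 14.0)
  x^k = (0.0, 0.0), subgradient = b - a^T x = 15.0
  y^{k+1} = 0.0 + 0.1*15.0 = 1.5
Step 2: y^k = 1.5, reduced costs: (7.5, 12.5)
  x^k = (0.0, 0.0), subgradient = b - a^T x = 15.0
  y^{k+1} = 1.5 + 0.1*15.0 = 3.0
Dual objective at y_2 = 3.0: reduced costs (3.0, 11.0), box minimizer x = (0.0, 0.0)
g(y_2) = b*y + (c1 - a1*y)*x1 + (c2 - a2*y)*x2 = 15*3.0 + 3.0*0.0 + 11.0*0.0 = 45.0 + 0.0 + 0.0 = 45.0


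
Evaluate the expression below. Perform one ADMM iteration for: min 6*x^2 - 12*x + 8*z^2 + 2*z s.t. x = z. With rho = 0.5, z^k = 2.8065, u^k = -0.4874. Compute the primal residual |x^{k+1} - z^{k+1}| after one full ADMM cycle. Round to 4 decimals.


ADMM iteration with rho = 0.5, z^k = 2.8065, u^k = -0.4874
Step 1: x-update.
Minimize 6*x^2 - 12*x + (0.5/2)*(x - 2.8065 - 0.4874)^2
FOC: (2*6 + 0.5)*x = 12 + 0.5*(2.8065 + 0.4874)
x^{k+1} = 1.0918
Step 2: z-update.
Minimize 8*z^2 + 2*z + (0.5/2)*(1.0918 - z - 0.4874)^2
FOC: (2*8 + 0.5)*z = -2 + 0.5*(1.0918 - 0.4874)
z^{k+1} = -0.1029
Step 3: u-update.
u^{k+1} = -0.4874 + 1.0918 + 0.1029 = 0.7073
Step 4: Primal residual = |1.0918 + 0.1029| = 1.1947


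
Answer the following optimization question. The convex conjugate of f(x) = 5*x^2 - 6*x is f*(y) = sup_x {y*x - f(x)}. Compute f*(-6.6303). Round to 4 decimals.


f*(y) = sup_x {y*x - a*x^2 - b*x} = sup_x {(y-b)*x - a*x^2}
FOC: (y - b) - 2a*x = 0 => x* = (y - b)/(2a)
x* = (-6.6303 + 6)/(2*5) = -0.063
f*(-6.6303) = (y-b)^2/(4a) = (-6.6303 + 6)^2/(4*5)
= 0.3973/20 = 0.0199


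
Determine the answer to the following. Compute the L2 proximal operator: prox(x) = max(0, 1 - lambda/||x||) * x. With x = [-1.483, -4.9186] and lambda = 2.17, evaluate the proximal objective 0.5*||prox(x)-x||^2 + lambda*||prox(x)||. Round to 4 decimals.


Step 1: Compute ||x||.
||x|| = 5.1373
Step 2: Compute scaling factor.
scale = max(0, 1 - 2.17/5.1373) = 0.5776
Step 3: prox(x) = [-0.8566, -2.841]
||prox(x)|| = 2.9673
Step 4: Proximal objective.
0.5*||prox-x||^2 = 2.3545
lambda*||prox|| = 6.439
Total = 8.7935


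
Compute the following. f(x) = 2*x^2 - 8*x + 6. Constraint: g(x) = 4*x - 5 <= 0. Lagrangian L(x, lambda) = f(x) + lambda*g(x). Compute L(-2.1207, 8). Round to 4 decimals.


Step 1: Evaluate f(x).
f(-2.1207) = 2*(-2.1207)^2 - 8*(-2.1207) + 6 = 31.9603
Step 2: Evaluate g(x).
g(-2.1207) = 4*-2.1207 - 5 = -13.4828
Step 3: Compute Lagrangian.
L = 31.9603 + 8*-13.4828 = -75.9021


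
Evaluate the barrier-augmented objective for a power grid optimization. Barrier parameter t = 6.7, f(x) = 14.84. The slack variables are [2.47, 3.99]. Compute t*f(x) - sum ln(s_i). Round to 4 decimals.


Step 1: Compute log-barrier.
ln values: [0.9042, 1.3838]
phi = -(0.9042 + 1.3838) = -2.288
Step 2: Compute augmented objective.
t*f(x) = 6.7*14.84 = 99.428
Total = 99.428 - 2.288 = 97.14


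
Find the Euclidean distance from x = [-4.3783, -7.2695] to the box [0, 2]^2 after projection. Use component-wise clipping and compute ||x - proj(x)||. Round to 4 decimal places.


Project each component onto [0, 2].
clip(-4.3783) = 0.0, clip(-7.2695) = 0.0
Projection = [0.0, 0.0]
Squared diffs: [19.1695, 52.8456]
Distance = sqrt(72.0151) = 8.4862


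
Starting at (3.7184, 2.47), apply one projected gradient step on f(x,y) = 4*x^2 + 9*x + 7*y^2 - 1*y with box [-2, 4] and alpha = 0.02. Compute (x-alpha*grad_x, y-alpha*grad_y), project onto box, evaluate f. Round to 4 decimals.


Step 1: Compute gradient at (3.7184, 2.47).
grad_x = 2*4*3.7184 + 9 = 38.7472
grad_y = 2*7*2.47 - 1 = 33.58
Step 2: Gradient step.
x_raw = 3.7184 - 0.02*38.7472 = 2.9435
y_raw = 2.47 - 0.02*33.58 = 1.7984
Step 3: Project onto [-2, 4].
x_proj = clip(2.9435) = 2.9435
y_proj = clip(1.7984) = 1.7984
Step 4: Evaluate f.
f(2.9435, 1.7984) = 81.9881


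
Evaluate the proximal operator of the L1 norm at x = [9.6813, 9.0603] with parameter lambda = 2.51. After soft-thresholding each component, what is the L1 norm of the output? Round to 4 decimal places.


Soft-thresholding with lambda = 2.51:
prox(9.6813) = sign(9.6813)*max(|9.6813| - 2.51, 0) = 7.1713
prox(9.0603) = sign(9.0603)*max(|9.0603| - 2.51, 0) = 6.5503
prox(x) = [7.1713, 6.5503]
||prox(x)||_1 = 7.1713 + 6.5503 = 13.7216


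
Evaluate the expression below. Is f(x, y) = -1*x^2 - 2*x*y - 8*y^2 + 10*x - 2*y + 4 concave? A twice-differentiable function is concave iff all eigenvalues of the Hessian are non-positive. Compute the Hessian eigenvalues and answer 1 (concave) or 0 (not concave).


The Hessian of f(x,y) = -1*x^2 - 2*x*y - 8*y^2 + 10*x - 2*y + 4 is:
H = [[-2, -2], [-2, -16]]
Trace = -2 - 16 = -18
Determinant = -2*-16 - (-2)^2 = 28
Discriminant = (-18)^2 - 4*28 = 212.0
Eigenvalues: lambda_1 = -16.2801, lambda_2 = -1.7199
The function is concave.

1


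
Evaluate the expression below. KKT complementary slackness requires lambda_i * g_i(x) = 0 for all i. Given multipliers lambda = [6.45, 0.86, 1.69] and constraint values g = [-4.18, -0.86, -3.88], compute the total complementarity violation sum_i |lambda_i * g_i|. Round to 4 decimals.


KKT complementary slackness check:
lambda_1 * g_1 = 6.45 * -4.18 = -26.961
lambda_2 * g_2 = 0.86 * -0.86 = -0.7396
lambda_3 * g_3 = 1.69 * -3.88 = -6.5572
Total violation = 26.961 + 0.7396 + 6.5572 = 34.2578


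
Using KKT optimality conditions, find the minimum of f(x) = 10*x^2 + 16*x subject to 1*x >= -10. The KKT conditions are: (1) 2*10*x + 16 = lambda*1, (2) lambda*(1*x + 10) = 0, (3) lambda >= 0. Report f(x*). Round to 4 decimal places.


Step 1: Try lambda = 0 (constraint inactive).
Stationarity: 2*10*x + 16 = 0
x* = -16/(2*10) = -0.8
Check constraint: 1*-0.8 = -0.8 >= -10 -- satisfied.
Step 2: Compute optimal value.
f(x*) = 10*(-0.8)^2 + 16*(-0.8) = -6.4


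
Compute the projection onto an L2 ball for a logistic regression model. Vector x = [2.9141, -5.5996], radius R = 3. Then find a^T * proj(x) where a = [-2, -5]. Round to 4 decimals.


Step 1: Compute ||x|| (intermediates to 6 decimals).
||x|| = sqrt(2.9141^2 + (-5.5996)^2) = 6.312488
Step 2: Project.
Since ||x|| > R, scale = R/||x|| = 3/6.312488 = 0.475248, proj(x) = scale * x
proj(x) = [1.38492, -2.661199]
Step 3: Dot product.
a^T * proj(x) = -2*1.38492 - 5*(-2.661199) = 10.5362


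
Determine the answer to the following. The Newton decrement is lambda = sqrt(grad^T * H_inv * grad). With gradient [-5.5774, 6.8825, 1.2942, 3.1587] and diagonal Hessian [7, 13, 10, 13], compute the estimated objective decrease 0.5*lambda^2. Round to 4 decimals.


Step 1: H is diagonal, so H^(-1) * g = [-0.7968, 0.5294, 0.1294, 0.243].
Step 2: g^T H^(-1) g = sum_i g_i^2 / H_ii
  = (-5.5774)^2/7 + (6.8825)^2/13 + (1.2942)^2/10 + (3.1587)^2/13
  = 4.4439 + 3.6438 + 0.1675 + 0.7675 = 9.0227
Step 3: Objective decrease = 0.5 * g^T H^(-1) g = 4.5113


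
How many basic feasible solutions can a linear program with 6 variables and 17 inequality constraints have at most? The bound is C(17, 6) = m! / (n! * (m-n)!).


Each vertex corresponds to some choice of n active constraints out of m, so the number of vertices is at most C(m, n) = m! / (n!(m-n)!).
m = 17, n = 6
Numerator: 17 * 16 * 15 * 14 * 13 * 12
Denominator: 6! = 720
C(17, 6) = 12376


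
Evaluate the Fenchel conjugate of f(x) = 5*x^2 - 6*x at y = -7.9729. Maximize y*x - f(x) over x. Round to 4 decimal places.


f*(y) = sup_x {y*x - a*x^2 - b*x} = sup_x {(y-b)*x - a*x^2}
FOC: (y - b) - 2a*x = 0 => x* = (y - b)/(2a)
x* = (-7.9729 + 6)/(2*5) = -0.1973
f*(-7.9729) = (y-b)^2/(4a) = (-7.9729 + 6)^2/(4*5)
= 3.8923/20 = 0.1946


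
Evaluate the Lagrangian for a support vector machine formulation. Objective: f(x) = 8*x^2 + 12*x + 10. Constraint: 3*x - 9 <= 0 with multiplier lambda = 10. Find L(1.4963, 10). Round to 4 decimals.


Step 1: Evaluate f(x).
f(1.4963) = 8*1.4963^2 + 12*1.4963 + 10 = 45.8669
Step 2: Evaluate g(x).
g(1.4963) = 3*1.4963 - 9 = -4.5111
Step 3: Compute Lagrangian.
L = 45.8669 + 10*-4.5111 = 0.7559


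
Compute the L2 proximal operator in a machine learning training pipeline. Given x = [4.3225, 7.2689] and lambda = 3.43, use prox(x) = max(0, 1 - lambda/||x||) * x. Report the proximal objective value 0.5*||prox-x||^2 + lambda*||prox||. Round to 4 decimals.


Step 1: Compute ||x||.
||x|| = 8.457
Step 2: Compute scaling factor.
scale = max(0, 1 - 3.43/8.457) = 0.5944
Step 3: prox(x) = [2.5694, 4.3208]
||prox(x)|| = 5.027
Step 4: Proximal objective.
0.5*||prox-x||^2 = 5.8825
lambda*||prox|| = 17.2426
Total = 23.1251


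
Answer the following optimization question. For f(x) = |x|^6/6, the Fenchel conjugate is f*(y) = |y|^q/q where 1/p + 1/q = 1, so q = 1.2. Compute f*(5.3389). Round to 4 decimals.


The conjugate exponent q satisfies 1/p + 1/q = 1.
p = 6, so q = 6/(6 - 1) = 1.2
|y|^q = 5.3389^1.2 = 7.4635
f*(5.3389) = 7.4635 / 1.2 = 6.2196


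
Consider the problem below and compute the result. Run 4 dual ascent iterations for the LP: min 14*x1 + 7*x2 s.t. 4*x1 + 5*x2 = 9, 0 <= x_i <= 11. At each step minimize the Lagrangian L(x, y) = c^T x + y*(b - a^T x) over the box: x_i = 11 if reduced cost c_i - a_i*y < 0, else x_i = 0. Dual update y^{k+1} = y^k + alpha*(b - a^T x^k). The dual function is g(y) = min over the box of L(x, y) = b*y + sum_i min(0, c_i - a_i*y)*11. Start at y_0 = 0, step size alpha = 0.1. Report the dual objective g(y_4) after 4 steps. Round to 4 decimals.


Dual ascent for LP: min 14*x1 + 7*x2, 4*x1 + 5*x2 = 9, 0 <= x_i <= 11
Step 1: y^k = 0.0, reduced costs: (14.0, 7.0)
  x^k = (0.0, 0.0), subgradient = b - a^T x = 9.0
  y^{k+1} = 0.0 + 0.1*9.0 = 0.9
Step 2: y^k = 0.9, reduced costs: (10.4, 2.5)
  x^k = (0.0, 0.0), subgradient = b - a^T x = 9.0
  y^{k+1} = 0.9 + 0.1*9.0 = 1.8
Step 3: y^k = 1.8, reduced costs: (6.8, -2.0)
  x^k = (0.0, 11.0), subgradient = b - a^T x = -46.0
  y^{k+1} = 1.8 + 0.1*-46.0 = -2.8
Step 4: y^k = -2.8, reduced costs: (25.2, 21.0)
  x^k = (0.0, 0.0), subgradient = b - a^T x = 9.0
  y^{k+1} = -2.8 + 0.1*9.0 = -1.9
Dual objective at y_4 = -1.9: reduced costs (21.6, 16.5), box minimizer x = (0.0, 0.0)
g(y_4) = b*y + (c1 - a1*y)*x1 + (c2 - a2*y)*x2 = 9*(-1.9) + 21.6*0.0 + 16.5*0.0 = -17.1 + 0.0 + 0.0 = -17.1


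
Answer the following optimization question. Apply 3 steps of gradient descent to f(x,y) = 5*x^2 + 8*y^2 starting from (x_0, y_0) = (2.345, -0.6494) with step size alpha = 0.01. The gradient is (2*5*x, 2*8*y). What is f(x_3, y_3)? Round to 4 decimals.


Gradient descent on f(x,y) = 5*x^2 + 8*y^2.
Starting point: (2.345, -0.6494), alpha = 0.01
Step 1: grad_x = 2*5*2.345 = 23.45, grad_y = 2*8*-0.6494 = -10.3904
  x_1 = 2.345 - 0.01*23.45 = 2.1105
  y_1 = -0.6494 - 0.01*-10.3904 = -0.5455
Step 2: grad_x = 2*5*2.1105 = 21.105, grad_y = 2*8*-0.5455 = -8.7279
  x_2 = 2.1105 - 0.01*21.105 = 1.8995
  y_2 = -0.5455 - 0.01*-8.7279 = -0.4582
Step 3: grad_x = 2*5*1.8995 = 18.9945, grad_y = 2*8*-0.4582 = -7.3315
  x_3 = 1.8995 - 0.01*18.9945 = 1.7095
  y_3 = -0.4582 - 0.01*-7.3315 = -0.3849
f(1.7095, -0.3849) = 5*1.7095^2 + 8*(-0.3849)^2 = 15.7972


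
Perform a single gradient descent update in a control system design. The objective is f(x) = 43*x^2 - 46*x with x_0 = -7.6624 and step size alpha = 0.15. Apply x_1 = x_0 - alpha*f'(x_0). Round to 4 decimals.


We compute the gradient at x_0 and apply the update.
f'(x) = 86*x - 46
f'(-7.6624) = 86*-7.6624 - 46 = -704.9664
x_1 = -7.6624 - 0.15*-704.9664 = 98.0826


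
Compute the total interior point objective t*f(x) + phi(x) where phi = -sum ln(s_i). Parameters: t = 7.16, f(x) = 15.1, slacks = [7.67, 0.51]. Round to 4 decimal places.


Step 1: Compute log-barrier.
ln values: [2.0373, -0.6733]
phi = -(2.0373 - 0.6733) = -1.364
Step 2: Compute augmented objective.
t*f(x) = 7.16*15.1 = 108.116
Total = 108.116 - 1.364 = 106.752


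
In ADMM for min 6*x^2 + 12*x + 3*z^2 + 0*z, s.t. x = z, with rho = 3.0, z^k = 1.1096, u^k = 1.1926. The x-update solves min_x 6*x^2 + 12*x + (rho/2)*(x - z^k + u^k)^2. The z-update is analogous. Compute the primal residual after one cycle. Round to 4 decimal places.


ADMM iteration with rho = 3.0, z^k = 1.1096, u^k = 1.1926
Step 1: x-update.
Minimize 6*x^2 + 12*x + (3.0/2)*(x - 1.1096 + 1.1926)^2
FOC: (2*6 + 3.0)*x = -12 + 3.0*(1.1096 - 1.1926)
x^{k+1} = -0.8166
Step 2: z-update.
Minimize 3*z^2 + 0*z + (3.0/2)*(-0.8166 - z + 1.1926)^2
FOC: (2*3 + 3.0)*z = 0 + 3.0*(-0.8166 + 1.1926)
z^{k+1} = 0.1253
Step 3: u-update.
u^{k+1} = 1.1926 - 0.8166 - 0.1253 = 0.2507
Step 4: Primal residual = |-0.8166 - 0.1253| = 0.9419


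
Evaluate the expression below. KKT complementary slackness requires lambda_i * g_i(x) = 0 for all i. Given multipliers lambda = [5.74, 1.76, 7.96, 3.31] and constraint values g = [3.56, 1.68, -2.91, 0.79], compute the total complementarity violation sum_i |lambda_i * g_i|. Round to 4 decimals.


KKT complementary slackness check:
lambda_1 * g_1 = 5.74 * 3.56 = 20.4344
lambda_2 * g_2 = 1.76 * 1.68 = 2.9568
lambda_3 * g_3 = 7.96 * -2.91 = -23.1636
lambda_4 * g_4 = 3.31 * 0.79 = 2.6149
Total violation = 20.4344 + 2.9568 + 23.1636 + 2.6149 = 49.1697


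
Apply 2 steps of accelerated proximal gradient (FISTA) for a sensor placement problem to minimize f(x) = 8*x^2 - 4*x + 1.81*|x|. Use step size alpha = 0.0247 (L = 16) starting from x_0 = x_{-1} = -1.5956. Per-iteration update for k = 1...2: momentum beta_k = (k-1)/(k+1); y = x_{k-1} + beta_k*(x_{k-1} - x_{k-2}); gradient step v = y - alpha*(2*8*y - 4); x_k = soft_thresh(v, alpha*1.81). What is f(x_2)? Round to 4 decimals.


FISTA on f(x) = 8*x^2 - 4*x + 1.81*|x|
L = 16, alpha = 0.0247
Iteration 1: beta = 0.0, y = -1.5956 + 0.0*(-1.5956 + 1.5956) = -1.5956
  grad(y) = -29.5296, v = y - alpha*grad = -0.8662
  prox(v) = soft_thresh(-0.8662, 0.0447) = -0.8215
Iteration 2: beta = 0.3333, y = -0.8215 + 0.3333*(-0.8215 + 1.5956) = -0.5635
  grad(y) = -13.0157, v = y - alpha*grad = -0.242
  prox(v) = soft_thresh(-0.242, 0.0447) = -0.1973
f(x_2) = 8*(-0.1973)^2 - 4*(-0.1973) + 1.81*|-0.1973| = 1.4576


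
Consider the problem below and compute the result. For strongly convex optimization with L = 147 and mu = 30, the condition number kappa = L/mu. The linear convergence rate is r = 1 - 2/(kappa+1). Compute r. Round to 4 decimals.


Step 1: Compute the condition number.
kappa = L/mu = 147/30 = 4.9
Step 2: Compute the convergence rate.
r = 1 - 2/(kappa + 1) = 1 - 2*mu/(L + mu) = (L - mu)/(L + mu) = 117/177 = 0.661


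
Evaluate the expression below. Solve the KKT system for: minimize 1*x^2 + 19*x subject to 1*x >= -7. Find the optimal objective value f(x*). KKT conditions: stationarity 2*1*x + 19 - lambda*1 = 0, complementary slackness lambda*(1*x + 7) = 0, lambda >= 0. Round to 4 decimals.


Step 1: Try lambda = 0 (constraint inactive).
x_unc = -19/(2*1) = -9.5
Check: 1*-9.5 = -9.5 < -7 -- violated!
Step 2: Constraint must be active: 1*x = -7
x* = -7/1 = -7.0
lambda = (2*1*(-7.0) + 19)/1 = 5.0
Step 3: Compute optimal value.
f(x*) = 1*(-7.0)^2 + 19*(-7.0) = -84.0


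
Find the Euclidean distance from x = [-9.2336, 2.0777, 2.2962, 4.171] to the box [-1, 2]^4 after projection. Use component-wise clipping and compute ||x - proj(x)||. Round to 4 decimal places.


Project each component onto [-1, 2].
clip(-9.2336) = -1.0, clip(2.0777) = 2.0, clip(2.2962) = 2.0, clip(4.171) = 2.0
Projection = [-1.0, 2.0, 2.0, 2.0]
Squared diffs: [67.7922, 0.006, 0.0877, 4.7132]
Distance = sqrt(72.5991) = 8.5205


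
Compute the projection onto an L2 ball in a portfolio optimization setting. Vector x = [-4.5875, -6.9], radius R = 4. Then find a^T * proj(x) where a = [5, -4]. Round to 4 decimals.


Step 1: Compute ||x|| (intermediates to 6 decimals).
||x|| = sqrt((-4.5875)^2 + (-6.9)^2) = 8.285841
Step 2: Project.
Since ||x|| > R, scale = R/||x|| = 4/8.285841 = 0.482751, proj(x) = scale * x
proj(x) = [-2.21462, -3.330982]
Step 3: Dot product.
a^T * proj(x) = 5*(-2.21462) - 4*(-3.330982) = 2.2508


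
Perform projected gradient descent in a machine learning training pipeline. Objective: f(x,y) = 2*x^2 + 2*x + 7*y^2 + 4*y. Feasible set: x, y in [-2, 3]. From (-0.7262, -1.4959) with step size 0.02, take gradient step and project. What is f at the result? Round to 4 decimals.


Step 1: Compute gradient at (-0.7262, -1.4959).
grad_x = 2*2*-0.7262 + 2 = -0.9048
grad_y = 2*7*-1.4959 + 4 = -16.9426
Step 2: Gradient step.
x_raw = -0.7262 - 0.02*-0.9048 = -0.7081
y_raw = -1.4959 - 0.02*-16.9426 = -1.157
Step 3: Project onto [-2, 3].
x_proj = clip(-0.7081) = -0.7081
y_proj = clip(-1.157) = -1.157
Step 4: Evaluate f.
f(-0.7081, -1.157) = 4.3297


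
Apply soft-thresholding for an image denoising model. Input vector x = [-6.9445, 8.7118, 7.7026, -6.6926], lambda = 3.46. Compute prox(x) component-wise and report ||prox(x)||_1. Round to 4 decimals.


Soft-thresholding with lambda = 3.46:
prox(-6.9445) = sign(-6.9445)*max(|-6.9445| - 3.46, 0) = -3.4845
prox(8.7118) = sign(8.7118)*max(|8.7118| - 3.46, 0) = 5.2518
prox(7.7026) = sign(7.7026)*max(|7.7026| - 3.46, 0) = 4.2426
prox(-6.6926) = sign(-6.6926)*max(|-6.6926| - 3.46, 0) = -3.2326
prox(x) = [-3.4845, 5.2518, 4.2426, -3.2326]
||prox(x)||_1 = 3.4845 + 5.2518 + 4.2426 + 3.2326 = 16.2115


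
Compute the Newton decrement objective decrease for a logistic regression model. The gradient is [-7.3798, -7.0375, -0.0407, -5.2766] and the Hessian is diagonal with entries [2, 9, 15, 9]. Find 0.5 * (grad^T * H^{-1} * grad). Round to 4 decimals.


Step 1: H is diagonal, so H^(-1) * g = [-3.6899, -0.7819, -0.0027, -0.5863].
Step 2: g^T H^(-1) g = sum_i g_i^2 / H_ii
  = (-7.3798)^2/2 + (-7.0375)^2/9 + (-0.0407)^2/15 + (-5.2766)^2/9
  = 27.2307 + 5.5029 + 0.0001 + 3.0936 = 35.8274
Step 3: Objective decrease = 0.5 * g^T H^(-1) g = 17.9137


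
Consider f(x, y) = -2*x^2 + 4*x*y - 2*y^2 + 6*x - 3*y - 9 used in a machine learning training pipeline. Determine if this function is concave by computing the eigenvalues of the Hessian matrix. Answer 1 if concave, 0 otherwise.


The Hessian of f(x,y) = -2*x^2 + 4*x*y - 2*y^2 + 6*x - 3*y - 9 is:
H = [[-4, 4], [4, -4]]
Trace = -4 - 4 = -8
Determinant = -4*-4 - (4)^2 = 0
Discriminant = (-8)^2 - 4*0 = 64.0
Eigenvalues: lambda_1 = -8.0, lambda_2 = 0.0
The function is concave.

1


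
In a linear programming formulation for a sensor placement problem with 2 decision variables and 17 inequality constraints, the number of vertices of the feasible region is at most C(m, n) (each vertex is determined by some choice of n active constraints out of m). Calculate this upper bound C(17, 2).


Each vertex corresponds to some choice of n active constraints out of m, so the number of vertices is at most C(m, n) = m! / (n!(m-n)!).
m = 17, n = 2
Numerator: 17 * 16
Denominator: 2! = 2
C(17, 2) = 136


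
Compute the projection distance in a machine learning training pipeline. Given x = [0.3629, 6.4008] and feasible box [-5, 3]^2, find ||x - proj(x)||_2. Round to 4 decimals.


Project each component onto [-5, 3].
clip(0.3629) = 0.3629, clip(6.4008) = 3.0
Projection = [0.3629, 3.0]
Squared diffs: [0.0, 11.5654]
Distance = sqrt(11.5654) = 3.4008


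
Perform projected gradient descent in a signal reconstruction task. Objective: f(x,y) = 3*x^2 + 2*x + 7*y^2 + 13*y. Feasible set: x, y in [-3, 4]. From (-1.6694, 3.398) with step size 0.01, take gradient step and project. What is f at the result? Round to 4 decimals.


Step 1: Compute gradient at (-1.6694, 3.398).
grad_x = 2*3*-1.6694 + 2 = -8.0164
grad_y = 2*7*3.398 + 13 = 60.572
Step 2: Gradient step.
x_raw = -1.6694 - 0.01*-8.0164 = -1.5892
y_raw = 3.398 - 0.01*60.572 = 2.7923
Step 3: Project onto [-3, 4].
x_proj = clip(-1.5892) = -1.5892
y_proj = clip(2.7923) = 2.7923
Step 4: Evaluate f.
f(-1.5892, 2.7923) = 95.276


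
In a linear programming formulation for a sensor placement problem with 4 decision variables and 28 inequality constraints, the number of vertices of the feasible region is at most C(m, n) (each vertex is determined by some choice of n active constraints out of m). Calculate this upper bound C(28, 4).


Each vertex corresponds to some choice of n active constraints out of m, so the number of vertices is at most C(m, n) = m! / (n!(m-n)!).
m = 28, n = 4
Numerator: 28 * 27 * 26 * 25
Denominator: 4! = 24
C(28, 4) = 20475


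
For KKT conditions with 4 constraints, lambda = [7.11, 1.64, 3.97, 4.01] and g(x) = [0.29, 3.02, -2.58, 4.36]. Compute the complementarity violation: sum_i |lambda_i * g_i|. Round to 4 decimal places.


KKT complementary slackness check:
lambda_1 * g_1 = 7.11 * 0.29 = 2.0619
lambda_2 * g_2 = 1.64 * 3.02 = 4.9528
lambda_3 * g_3 = 3.97 * -2.58 = -10.2426
lambda_4 * g_4 = 4.01 * 4.36 = 17.4836
Total violation = 2.0619 + 4.9528 + 10.2426 + 17.4836 = 34.7409


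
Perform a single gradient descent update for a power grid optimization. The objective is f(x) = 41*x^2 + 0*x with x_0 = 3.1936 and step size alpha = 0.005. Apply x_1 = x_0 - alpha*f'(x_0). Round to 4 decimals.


We compute the gradient at x_0 and apply the update.
f'(x) = 82*x + 0
f'(3.1936) = 82*3.1936 + 0 = 261.8752
x_1 = 3.1936 - 0.005*261.8752 = 1.8842


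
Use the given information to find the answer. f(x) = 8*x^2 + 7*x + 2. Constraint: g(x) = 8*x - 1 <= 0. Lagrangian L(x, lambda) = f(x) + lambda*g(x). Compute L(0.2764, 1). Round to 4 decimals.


Step 1: Evaluate f(x).
f(0.2764) = 8*0.2764^2 + 7*0.2764 + 2 = 4.546
Step 2: Evaluate g(x).
g(0.2764) = 8*0.2764 - 1 = 1.2112
Step 3: Compute Lagrangian.
L = 4.546 + 1*1.2112 = 5.7572


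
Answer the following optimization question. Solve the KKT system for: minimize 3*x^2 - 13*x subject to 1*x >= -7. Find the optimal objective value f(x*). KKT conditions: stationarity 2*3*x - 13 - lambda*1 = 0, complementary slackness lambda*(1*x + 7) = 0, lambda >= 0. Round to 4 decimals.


Step 1: Try lambda = 0 (constraint inactive).
Stationarity: 2*3*x - 13 = 0
x* = 13/(2*3) = 13/6 = 2.1667 (rounded; the exact value 13/6 is used below)
Check constraint: 1*2.1667 = 2.1667 >= -7 -- satisfied.
Step 2: Compute optimal value.
f(x*) = 3*(13/6)^2 - 13*(13/6) = -14.0833


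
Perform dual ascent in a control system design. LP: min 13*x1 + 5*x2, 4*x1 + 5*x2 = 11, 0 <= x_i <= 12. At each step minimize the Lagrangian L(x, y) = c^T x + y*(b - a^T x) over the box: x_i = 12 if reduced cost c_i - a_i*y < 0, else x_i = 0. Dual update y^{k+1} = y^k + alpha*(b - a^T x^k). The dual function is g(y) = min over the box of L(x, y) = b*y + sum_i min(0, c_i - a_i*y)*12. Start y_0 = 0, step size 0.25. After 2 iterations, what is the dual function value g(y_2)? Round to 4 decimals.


Dual ascent for LP: min 13*x1 + 5*x2, 4*x1 + 5*x2 = 11, 0 <= x_i <= 12
Step 1: y^k = 0.0, reduced costs: (13.0, 5.0)
  x^k = (0.0, 0.0), subgradient = b - a^T x = 11.0
  y^{k+1} = 0.0 + 0.25*11.0 = 2.75
Step 2: y^k = 2.75, reduced costs: (2.0, -8.75)
  x^k = (0.0, 12.0), subgradient = b - a^T x = -49.0
  y^{k+1} = 2.75 + 0.25*-49.0 = -9.5
Dual objective at y_2 = -9.5: reduced costs (51.0, 52.5), box minimizer x = (0.0, 0.0)
g(y_2) = b*y + (c1 - a1*y)*x1 + (c2 - a2*y)*x2 = 11*(-9.5) + 51.0*0.0 + 52.5*0.0 = -104.5 + 0.0 + 0.0 = -104.5


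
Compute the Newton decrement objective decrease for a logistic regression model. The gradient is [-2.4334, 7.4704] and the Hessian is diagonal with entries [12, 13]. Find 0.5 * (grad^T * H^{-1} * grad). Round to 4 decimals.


Step 1: H is diagonal, so H^(-1) * g = [-0.2028, 0.5746].
Step 2: g^T H^(-1) g = sum_i g_i^2 / H_ii
  = (-2.4334)^2/12 + (7.4704)^2/13
  = 0.4935 + 4.2928 = 4.7863
Step 3: Objective decrease = 0.5 * g^T H^(-1) g = 2.3931


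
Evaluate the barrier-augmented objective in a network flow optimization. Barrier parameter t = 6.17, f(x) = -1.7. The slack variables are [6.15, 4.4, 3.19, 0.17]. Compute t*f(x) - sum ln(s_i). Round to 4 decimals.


Step 1: Compute log-barrier.
ln values: [1.8165, 1.4816, 1.16, -1.772]
phi = -(1.8165 + 1.4816 + 1.16 - 1.772) = -2.6861
Step 2: Compute augmented objective.
t*f(x) = 6.17*-1.7 = -10.489
Total = -10.489 - 2.6861 = -13.1751


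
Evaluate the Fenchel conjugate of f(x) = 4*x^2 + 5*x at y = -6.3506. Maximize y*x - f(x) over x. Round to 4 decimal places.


f*(y) = sup_x {y*x - a*x^2 - b*x} = sup_x {(y-b)*x - a*x^2}
FOC: (y - b) - 2a*x = 0 => x* = (y - b)/(2a)
x* = (-6.3506 - 5)/(2*4) = -1.4188
f*(-6.3506) = (y-b)^2/(4a) = (-6.3506 - 5)^2/(4*4)
= 128.8361/16 = 8.0523


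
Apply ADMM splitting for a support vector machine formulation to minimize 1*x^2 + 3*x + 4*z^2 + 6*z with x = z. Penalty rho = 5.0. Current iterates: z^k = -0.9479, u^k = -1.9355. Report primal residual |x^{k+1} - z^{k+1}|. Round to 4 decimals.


ADMM iteration with rho = 5.0, z^k = -0.9479, u^k = -1.9355
Step 1: x-update.
Minimize 1*x^2 + 3*x + (5.0/2)*(x + 0.9479 - 1.9355)^2
FOC: (2*1 + 5.0)*x = -3 + 5.0*(-0.9479 + 1.9355)
x^{k+1} = 0.2769
Step 2: z-update.
Minimize 4*z^2 + 6*z + (5.0/2)*(0.2769 - z - 1.9355)^2
FOC: (2*4 + 5.0)*z = -6 + 5.0*(0.2769 - 1.9355)
z^{k+1} = -1.0995
Step 3: u-update.
u^{k+1} = -1.9355 + 0.2769 + 1.0995 = -0.5592
Step 4: Primal residual = |0.2769 + 1.0995| = 1.3763


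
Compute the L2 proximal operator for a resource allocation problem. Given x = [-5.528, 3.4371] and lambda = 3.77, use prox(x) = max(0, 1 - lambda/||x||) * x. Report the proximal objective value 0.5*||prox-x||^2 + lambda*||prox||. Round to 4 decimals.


Step 1: Compute ||x||.
||x|| = 6.5094
Step 2: Compute scaling factor.
scale = max(0, 1 - 3.77/6.5094) = 0.4208
Step 3: prox(x) = [-2.3264, 1.4465]
||prox(x)|| = 2.7394
Step 4: Proximal objective.
0.5*||prox-x||^2 = 7.1065
lambda*||prox|| = 10.3275
Total = 17.434


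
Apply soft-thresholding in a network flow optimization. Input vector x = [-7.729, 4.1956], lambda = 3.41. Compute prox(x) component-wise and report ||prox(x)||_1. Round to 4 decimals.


Soft-thresholding with lambda = 3.41:
prox(-7.729) = sign(-7.729)*max(|-7.729| - 3.41, 0) = -4.319
prox(4.1956) = sign(4.1956)*max(|4.1956| - 3.41, 0) = 0.7856
prox(x) = [-4.319, 0.7856]
||prox(x)||_1 = 4.319 + 0.7856 = 5.1046


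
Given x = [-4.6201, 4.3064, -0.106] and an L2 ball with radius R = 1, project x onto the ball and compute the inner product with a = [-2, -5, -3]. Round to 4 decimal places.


Step 1: Compute ||x|| (intermediates to 6 decimals).
||x|| = sqrt((-4.6201)^2 + 4.3064^2 + (-0.106)^2) = 6.316775
Step 2: Project.
Since ||x|| > R, scale = R/||x|| = 1/6.316775 = 0.158309, proj(x) = scale * x
proj(x) = [-0.731403, 0.681742, -0.016781]
Step 3: Dot product.
a^T * proj(x) = -2*(-0.731403) - 5*0.681742 - 3*(-0.016781) = -1.8956


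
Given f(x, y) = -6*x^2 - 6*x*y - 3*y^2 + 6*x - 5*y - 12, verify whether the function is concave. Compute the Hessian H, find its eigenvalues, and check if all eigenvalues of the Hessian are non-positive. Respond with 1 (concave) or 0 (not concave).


The Hessian of f(x,y) = -6*x^2 - 6*x*y - 3*y^2 + 6*x - 5*y - 12 is:
H = [[-12, -6], [-6, -6]]
Trace = -12 - 6 = -18
Determinant = -12*-6 - (-6)^2 = 36
Discriminant = (-18)^2 - 4*36 = 180.0
Eigenvalues: lambda_1 = -15.7082, lambda_2 = -2.2918
The function is concave.

1


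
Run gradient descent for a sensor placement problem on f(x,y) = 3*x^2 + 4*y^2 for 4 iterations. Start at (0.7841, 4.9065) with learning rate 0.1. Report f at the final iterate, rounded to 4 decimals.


Gradient descent on f(x,y) = 3*x^2 + 4*y^2.
Starting point: (0.7841, 4.9065), alpha = 0.1
Step 1: grad_x = 2*3*0.7841 = 4.7046, grad_y = 2*4*4.9065 = 39.252
  x_1 = 0.7841 - 0.1*4.7046 = 0.3136
  y_1 = 4.9065 - 0.1*39.252 = 0.9813
Step 2: grad_x = 2*3*0.3136 = 1.8818, grad_y = 2*4*0.9813 = 7.8504
  x_2 = 0.3136 - 0.1*1.8818 = 0.1255
  y_2 = 0.9813 - 0.1*7.8504 = 0.1963
Step 3: grad_x = 2*3*0.1255 = 0.7527, grad_y = 2*4*0.1963 = 1.5701
  x_3 = 0.1255 - 0.1*0.7527 = 0.0502
  y_3 = 0.1963 - 0.1*1.5701 = 0.0393
Step 4: grad_x = 2*3*0.0502 = 0.3011, grad_y = 2*4*0.0393 = 0.314
  x_4 = 0.0502 - 0.1*0.3011 = 0.0201
  y_4 = 0.0393 - 0.1*0.314 = 0.0079
f(0.0201, 0.0079) = 3*0.0201^2 + 4*0.0079^2 = 0.0015


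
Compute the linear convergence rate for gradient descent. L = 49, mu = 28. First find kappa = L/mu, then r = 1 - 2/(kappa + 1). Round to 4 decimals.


Step 1: Compute the condition number.
kappa = L/mu = 49/28 = 1.75
Step 2: Compute the convergence rate.
r = 1 - 2/(kappa + 1) = 1 - 2*mu/(L + mu) = (L - mu)/(L + mu) = 21/77 = 0.2727


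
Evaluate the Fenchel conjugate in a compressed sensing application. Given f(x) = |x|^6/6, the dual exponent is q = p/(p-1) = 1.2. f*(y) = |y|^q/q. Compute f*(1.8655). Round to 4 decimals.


The conjugate exponent q satisfies 1/p + 1/q = 1.
p = 6, so q = 6/(6 - 1) = 1.2
|y|^q = 1.8655^1.2 = 2.1133
f*(1.8655) = 2.1133 / 1.2 = 1.7611


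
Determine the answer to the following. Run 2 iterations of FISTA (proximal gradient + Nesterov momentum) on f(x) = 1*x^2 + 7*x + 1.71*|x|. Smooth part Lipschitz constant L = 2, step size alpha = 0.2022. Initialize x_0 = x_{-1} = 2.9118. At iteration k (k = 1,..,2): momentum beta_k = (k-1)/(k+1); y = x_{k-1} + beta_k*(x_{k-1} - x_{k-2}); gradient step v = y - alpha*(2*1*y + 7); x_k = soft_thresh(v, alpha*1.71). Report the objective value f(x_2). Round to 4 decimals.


FISTA on f(x) = 1*x^2 + 7*x + 1.71*|x|
L = 2, alpha = 0.2022
Iteration 1: beta = 0.0, y = 2.9118 + 0.0*(2.9118 - 2.9118) = 2.9118
  grad(y) = 12.8236, v = y - alpha*grad = 0.3189
  prox(v) = soft_thresh(0.3189, 0.3458) = 0.0
Iteration 2: beta = 0.3333, y = 0.0 + 0.3333*(0.0 - 2.9118) = -0.9706
  grad(y) = 5.0588, v = y - alpha*grad = -1.9935
  prox(v) = soft_thresh(-1.9935, 0.3458) = -1.6477
f(x_2) = 1*(-1.6477)^2 + 7*(-1.6477) + 1.71*|-1.6477| = -6.0015


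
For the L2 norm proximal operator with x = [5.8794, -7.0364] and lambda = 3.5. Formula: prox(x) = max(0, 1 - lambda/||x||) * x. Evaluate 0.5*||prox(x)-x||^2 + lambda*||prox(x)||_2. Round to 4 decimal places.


Step 1: Compute ||x||.
||x|| = 9.1694
Step 2: Compute scaling factor.
scale = max(0, 1 - 3.5/9.1694) = 0.6183
Step 3: prox(x) = [3.6352, -4.3506]
||prox(x)|| = 5.6694
Step 4: Proximal objective.
0.5*||prox-x||^2 = 6.125
lambda*||prox|| = 19.8429
Total = 25.968


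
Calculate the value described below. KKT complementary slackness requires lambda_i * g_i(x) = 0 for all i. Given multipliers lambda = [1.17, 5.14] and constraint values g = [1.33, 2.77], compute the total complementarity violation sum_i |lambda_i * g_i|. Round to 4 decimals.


KKT complementary slackness check:
lambda_1 * g_1 = 1.17 * 1.33 = 1.5561
lambda_2 * g_2 = 5.14 * 2.77 = 14.2378
Total violation = 1.5561 + 14.2378 = 15.7939


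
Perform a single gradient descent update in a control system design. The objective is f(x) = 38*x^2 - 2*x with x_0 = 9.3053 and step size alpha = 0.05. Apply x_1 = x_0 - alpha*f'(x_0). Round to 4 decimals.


We compute the gradient at x_0 and apply the update.
f'(x) = 76*x - 2
f'(9.3053) = 76*9.3053 - 2 = 705.2028
x_1 = 9.3053 - 0.05*705.2028 = -25.9548


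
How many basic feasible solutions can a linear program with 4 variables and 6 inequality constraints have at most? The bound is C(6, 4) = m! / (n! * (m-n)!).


Each vertex corresponds to some choice of n active constraints out of m, so the number of vertices is at most C(m, n) = m! / (n!(m-n)!).
m = 6, n = 4
Numerator: 6 * 5 * 4 * 3
Denominator: 4! = 24
C(6, 4) = 15


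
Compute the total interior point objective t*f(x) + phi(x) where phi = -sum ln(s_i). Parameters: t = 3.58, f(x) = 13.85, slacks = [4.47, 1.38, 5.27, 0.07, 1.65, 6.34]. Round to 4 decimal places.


Step 1: Compute log-barrier.
ln values: [1.4974, 0.3221, 1.662, -2.6593, 0.5008, 1.8469]
phi = -(1.4974 + 0.3221 + 1.662 - 2.6593 + 0.5008 + 1.8469) = -3.1699
Step 2: Compute augmented objective.
t*f(x) = 3.58*13.85 = 49.583
Total = 49.583 - 3.1699 = 46.4131


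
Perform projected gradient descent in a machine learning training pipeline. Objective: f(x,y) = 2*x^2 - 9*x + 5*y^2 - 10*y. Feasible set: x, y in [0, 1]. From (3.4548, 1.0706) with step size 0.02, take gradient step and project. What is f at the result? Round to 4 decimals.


Step 1: Compute gradient at (3.4548, 1.0706).
grad_x = 2*2*3.4548 - 9 = 4.8192
grad_y = 2*5*1.0706 - 10 = 0.706
Step 2: Gradient step.
x_raw = 3.4548 - 0.02*4.8192 = 3.3584
y_raw = 1.0706 - 0.02*0.706 = 1.0565
Step 3: Project onto [0, 1].
x_proj = clip(3.3584) = 1.0
y_proj = clip(1.0565) = 1.0
Step 4: Evaluate f.
f(1.0, 1.0) = -12.0


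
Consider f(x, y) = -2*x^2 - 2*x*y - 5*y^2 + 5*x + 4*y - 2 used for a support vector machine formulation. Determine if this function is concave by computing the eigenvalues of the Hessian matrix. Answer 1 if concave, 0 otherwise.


The Hessian of f(x,y) = -2*x^2 - 2*x*y - 5*y^2 + 5*x + 4*y - 2 is:
H = [[-4, -2], [-2, -10]]
Trace = -4 - 10 = -14
Determinant = -4*-10 - (-2)^2 = 36
Discriminant = (-14)^2 - 4*36 = 52.0
Eigenvalues: lambda_1 = -10.6056, lambda_2 = -3.3944
The function is concave.

1


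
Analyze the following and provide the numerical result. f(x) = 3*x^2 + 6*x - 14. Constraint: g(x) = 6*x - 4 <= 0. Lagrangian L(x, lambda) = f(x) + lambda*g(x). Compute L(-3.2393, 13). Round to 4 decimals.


Step 1: Evaluate f(x).
f(-3.2393) = 3*(-3.2393)^2 + 6*(-3.2393) - 14 = -1.9566
Step 2: Evaluate g(x).
g(-3.2393) = 6*-3.2393 - 4 = -23.4358
Step 3: Compute Lagrangian.
L = -1.9566 + 13*-23.4358 = -306.622


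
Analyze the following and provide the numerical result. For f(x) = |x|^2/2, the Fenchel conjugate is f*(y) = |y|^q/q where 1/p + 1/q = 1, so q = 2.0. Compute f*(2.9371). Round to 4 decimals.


The conjugate exponent q satisfies 1/p + 1/q = 1.
p = 2, so q = 2/(2 - 1) = 2.0
|y|^q = 2.9371^2.0 = 8.6266
f*(2.9371) = 8.6266 / 2.0 = 4.3133


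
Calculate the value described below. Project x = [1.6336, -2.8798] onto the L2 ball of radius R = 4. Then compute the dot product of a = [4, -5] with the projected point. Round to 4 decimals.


Step 1: Compute ||x|| (intermediates to 6 decimals).
||x|| = sqrt(1.6336^2 + (-2.8798)^2) = 3.310876
Step 2: Project.
Since ||x|| <= R, proj = x (no scaling needed).
proj(x) = [1.6336, -2.8798]
Step 3: Dot product.
a^T * proj(x) = 4*1.6336 - 5*(-2.8798) = 20.9334


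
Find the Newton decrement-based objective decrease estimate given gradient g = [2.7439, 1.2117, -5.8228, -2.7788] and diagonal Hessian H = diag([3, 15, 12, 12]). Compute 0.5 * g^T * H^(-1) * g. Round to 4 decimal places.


Step 1: H is diagonal, so H^(-1) * g = [0.9146, 0.0808, -0.4852, -0.2316].
Step 2: g^T H^(-1) g = sum_i g_i^2 / H_ii
  = (2.7439)^2/3 + (1.2117)^2/15 + (-5.8228)^2/12 + (-2.7788)^2/12
  = 2.5097 + 0.0979 + 2.8254 + 0.6435 = 6.0764
Step 3: Objective decrease = 0.5 * g^T H^(-1) g = 3.0382
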